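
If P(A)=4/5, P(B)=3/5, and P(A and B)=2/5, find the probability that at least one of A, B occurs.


P(A∪B) = P(A) + P(B) - P(A∩B)
= 4/5 + 3/5 - 2/5 = 1

1


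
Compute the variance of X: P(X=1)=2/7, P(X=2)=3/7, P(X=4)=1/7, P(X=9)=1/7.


E[X] = 3, E[X^2] = 111/7
Var(X) = E[X^2] - (E[X])^2 = 111/7 - (3)^2 = 48/7

48/7


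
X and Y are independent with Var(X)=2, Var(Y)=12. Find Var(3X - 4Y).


Independence => Cov(X,Y)=0
Var(3X - 4Y) = 3^2*Var(X) + (-4)^2*Var(Y)
= 9*2 + 16*12 = 210

210


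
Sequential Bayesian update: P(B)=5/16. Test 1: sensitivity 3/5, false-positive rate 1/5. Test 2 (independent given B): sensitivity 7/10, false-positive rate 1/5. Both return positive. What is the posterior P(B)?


After test 1: P(+) = 3/5*5/16 + 1/5*11/16 = 13/40
P(B|+) = (3/16)/(13/40) = 15/26
After test 2 (use post1 as new prior): P(+) = 7/10*15/26 + 1/5*11/26 = 127/260
P(B|+,+) = (21/52)/(127/260) = 105/127

105/127


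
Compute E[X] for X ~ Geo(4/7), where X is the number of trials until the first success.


For geometric (trials until first success), E[X] = 1/p = 1/(4/7) = 7/4

7/4


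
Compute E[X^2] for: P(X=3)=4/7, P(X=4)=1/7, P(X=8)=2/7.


E[X^2] = sum(x^2 * P(x))
= 9*4/7 + 16*1/7 + 64*2/7
= 180/7

180/7


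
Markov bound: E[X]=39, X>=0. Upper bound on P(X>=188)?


Markov: P(X >= a) <= E[X]/a
P(X >= 188) <= 39/188

39/188


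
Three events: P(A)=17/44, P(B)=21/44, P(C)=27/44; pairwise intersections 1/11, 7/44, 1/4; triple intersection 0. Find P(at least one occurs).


P(A∪B∪C) = P(A)+P(B)+P(C) - P(AB)-P(AC)-P(BC) + P(ABC)
= 17/44+21/44+27/44 - 1/11-7/44-1/4 + 0
= 43/44

43/44


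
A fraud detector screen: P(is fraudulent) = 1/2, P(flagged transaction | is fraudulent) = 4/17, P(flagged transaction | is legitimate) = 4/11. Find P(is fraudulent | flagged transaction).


P(A) = P(A|B)P(B) + P(A|B')P(B') = 4/17*1/2 + 4/11*1/2 = 56/187
P(B|A) = P(A|B)P(B)/P(A) = (2/17)/(56/187) = 11/28

11/28


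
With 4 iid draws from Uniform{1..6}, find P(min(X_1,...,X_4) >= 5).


P(min >= 5) = P(all X_i >= 5) = (P(X_1 >= 5))^4
= (2/6)^4 = (1/3)^4 = 1/81

1/81


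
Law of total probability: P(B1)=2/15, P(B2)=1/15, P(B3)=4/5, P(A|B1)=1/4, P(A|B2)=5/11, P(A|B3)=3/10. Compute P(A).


P(A) = P(A|B1)P(B1) + P(A|B2)P(B2) + P(A|B3)P(B3)
= 1/4*2/15 + 5/11*1/15 + 3/10*4/5
= 1/30 + 1/33 + 6/25 = 167/550

167/550


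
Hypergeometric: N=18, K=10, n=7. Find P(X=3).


P(X=3) = C(10,3)*C(8,4) / C(18,7)
= 120*70 / 31824
= 8400/31824 = 175/663

175/663


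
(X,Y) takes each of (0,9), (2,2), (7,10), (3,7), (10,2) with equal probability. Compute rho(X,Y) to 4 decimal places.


Cov(X,Y) = -3.4000, Var(X) = 13.0400, Var(Y) = 11.6000
rho = Cov/(sqrt(VarX)*sqrt(VarY)) = -0.2764

-0.2764


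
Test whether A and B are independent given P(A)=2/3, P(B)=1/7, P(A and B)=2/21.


P(A)*P(B) = 2/3*1/7 = 2/21
P(A∩B) = 2/21, which equals P(A)P(B), so independent

Yes, A and B are independent


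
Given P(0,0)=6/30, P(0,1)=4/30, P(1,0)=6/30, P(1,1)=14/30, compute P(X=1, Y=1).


Read from table: P(X=1, Y=1) = 14/30 = 7/15

7/15


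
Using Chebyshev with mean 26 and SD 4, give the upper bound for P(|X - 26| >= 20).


k = 20/4 = 5
Chebyshev: P(|X-mu| >= k*sigma) <= 1/k^2 = 1/5^2 = 1/25

1/25


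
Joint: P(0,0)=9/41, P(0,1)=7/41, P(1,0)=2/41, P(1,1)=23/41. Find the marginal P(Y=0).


P(Y=0) = P(0,0)+P(1,0) = 9/41 + 2/41 = 11/41

11/41


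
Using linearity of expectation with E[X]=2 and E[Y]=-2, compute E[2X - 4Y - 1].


E[2X - 4Y - 1] = 2*E[X] - 4*E[Y] - 1
= (2)*(2) + (-4)*(-2) + (-1)
= 4 + 8 - 1 = 11

11


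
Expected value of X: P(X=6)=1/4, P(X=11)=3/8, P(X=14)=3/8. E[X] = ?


E[X] = sum(x * P(x))
= 6*1/4 + 11*3/8 + 14*3/8
= 87/8

87/8


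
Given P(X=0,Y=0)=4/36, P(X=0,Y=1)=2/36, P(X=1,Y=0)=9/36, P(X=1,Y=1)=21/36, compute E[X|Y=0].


P(Y=0) = 13/36
E[X|Y=0] = (0*4 + 1*9)/13 = 9/13

9/13


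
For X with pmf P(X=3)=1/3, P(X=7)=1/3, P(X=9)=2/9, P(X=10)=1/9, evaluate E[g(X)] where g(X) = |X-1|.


E[|X-1|] = sum(g(x)*P(x))
= 2*1/3 + 6*1/3 + 8*2/9 + 9*1/9
= 49/9

49/9


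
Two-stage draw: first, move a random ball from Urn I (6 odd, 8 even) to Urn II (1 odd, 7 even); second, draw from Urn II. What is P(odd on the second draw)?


P(transfer odd) = 6/14 = 3/7; P(transfer even) = 4/7
If odd transferred: Urn II has 2 odd of 9, so P(odd|odd moved) = 2/9
If even transferred: Urn II has 1 odd of 9, so P(odd|even moved) = 1/9
By total probability: P(odd) = 3/7*2/9 + 4/7*1/9 = 10/63

10/63


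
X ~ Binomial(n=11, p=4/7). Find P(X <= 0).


P(X<=0) = P(X=0)
= 177147/1977326743
= 177147/1977326743

177147/1977326743


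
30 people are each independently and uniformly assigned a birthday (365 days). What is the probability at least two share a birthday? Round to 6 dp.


P(all different) = prod((365-i)/365 for i=0..29) = 0.293684
P(at least one match) = 1 - 0.293684 = 0.706316

0.706316


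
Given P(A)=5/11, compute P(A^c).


P(A') = 1 - P(A) = 1 - 5/11 = 6/11

6/11


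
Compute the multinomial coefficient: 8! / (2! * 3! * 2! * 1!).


8! = 40320
Denominator: 2!=2 * 3!=6 * 2!=2 * 1!=1
Coefficient = 40320 / 24 = 1680

1680


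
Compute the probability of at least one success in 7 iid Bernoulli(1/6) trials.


P(at least one) = 1 - P(none)
P(none) = (1 - 1/6)^7 = (5/6)^7 = 78125/279936
P(at least one) = 1 - 78125/279936 = 201811/279936

201811/279936


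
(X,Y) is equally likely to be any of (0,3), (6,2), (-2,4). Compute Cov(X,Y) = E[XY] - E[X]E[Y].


E[X]=4/3, E[Y]=3, E[XY]=4/3
Cov(X,Y) = E[XY] - E[X]E[Y] = 4/3 - 4/3*3 = -8/3

-8/3


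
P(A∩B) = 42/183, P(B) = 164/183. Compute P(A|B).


P(A|B) = P(A∩B)/P(B) = (42/183)/(164/183) = 42/164 = 21/82

21/82


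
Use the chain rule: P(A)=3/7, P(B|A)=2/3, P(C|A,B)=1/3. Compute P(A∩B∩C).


P(A∩B∩C) = P(A) * P(B|A) * P(C|A∩B)
= 3/7 * 2/3 * 1/3
= 2/7 * 1/3 = 2/21

2/21


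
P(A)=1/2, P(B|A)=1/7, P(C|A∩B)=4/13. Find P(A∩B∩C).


P(A∩B∩C) = P(A) * P(B|A) * P(C|A∩B)
= 1/2 * 1/7 * 4/13
= 1/14 * 4/13 = 2/91

2/91


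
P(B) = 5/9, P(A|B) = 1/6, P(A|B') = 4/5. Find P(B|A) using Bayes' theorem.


P(A) = P(A|B)P(B) + P(A|B')P(B') = 1/6*5/9 + 4/5*4/9 = 121/270
P(B|A) = P(A|B)P(B)/P(A) = (5/54)/(121/270) = 25/121

25/121


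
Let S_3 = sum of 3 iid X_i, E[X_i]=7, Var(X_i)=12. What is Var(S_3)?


By independence, Var(S_n) = n*Var(X_1) = 3*12 = 36

36


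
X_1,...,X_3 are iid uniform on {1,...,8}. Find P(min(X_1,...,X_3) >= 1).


P(min >= 1) = P(all X_i >= 1) = (P(X_1 >= 1))^3
= (8/8)^3 = 1^3 = 1

1


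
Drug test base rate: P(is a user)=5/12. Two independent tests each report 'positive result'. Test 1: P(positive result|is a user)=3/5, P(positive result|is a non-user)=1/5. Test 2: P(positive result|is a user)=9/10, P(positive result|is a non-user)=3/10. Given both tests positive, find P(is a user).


After test 1: P(+) = 3/5*5/12 + 1/5*7/12 = 11/30
P(B|+) = (1/4)/(11/30) = 15/22
After test 2 (use post1 as new prior): P(+) = 9/10*15/22 + 3/10*7/22 = 39/55
P(B|+,+) = (27/44)/(39/55) = 45/52

45/52


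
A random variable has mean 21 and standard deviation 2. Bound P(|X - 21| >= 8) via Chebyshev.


k = 8/2 = 4
Chebyshev: P(|X-mu| >= k*sigma) <= 1/k^2 = 1/4^2 = 1/16

1/16


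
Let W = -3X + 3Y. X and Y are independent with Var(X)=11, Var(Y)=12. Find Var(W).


Independence => Cov(X,Y)=0
Var(-3X + 3Y) = (-3)^2*Var(X) + 3^2*Var(Y)
= 9*11 + 9*12 = 207

207


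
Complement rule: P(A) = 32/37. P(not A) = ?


P(A') = 1 - P(A) = 1 - 32/37 = 5/37

5/37


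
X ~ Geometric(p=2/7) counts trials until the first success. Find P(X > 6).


P(X > 6) = P(first 6 trials all fail) = (1-p)^6 = (5/7)^6 = 15625/117649

15625/117649


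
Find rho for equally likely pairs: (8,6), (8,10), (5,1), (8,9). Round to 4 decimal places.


Cov(X,Y) = 4.1250, Var(X) = 1.6875, Var(Y) = 12.2500
rho = Cov/(sqrt(VarX)*sqrt(VarY)) = 0.9073

0.9073


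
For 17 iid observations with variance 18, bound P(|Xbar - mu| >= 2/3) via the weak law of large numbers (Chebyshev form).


Var(Xbar) = Var(X)/n = 18/17
Chebyshev: P(|Xbar-mu| >= 2/3) <= Var(Xbar)/(2/3)^2 = (18/17)/(4/9) = 81/34
Bound exceeds 1, so trivial bound: 1

1


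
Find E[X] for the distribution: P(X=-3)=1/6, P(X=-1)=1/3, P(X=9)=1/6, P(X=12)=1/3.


E[X] = sum(x * P(x))
= -3*1/6 - 1*1/3 + 9*1/6 + 12*1/3
= 14/3

14/3


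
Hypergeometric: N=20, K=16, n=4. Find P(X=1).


P(X=1) = C(16,1)*C(4,3) / C(20,4)
= 16*4 / 4845
= 64/4845

64/4845


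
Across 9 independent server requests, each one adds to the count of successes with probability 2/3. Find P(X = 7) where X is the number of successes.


P(X=7) = C(9,7) * p^7 * (1-p)^2
= 36 * 128/2187 * 1/9
= 512/2187

512/2187


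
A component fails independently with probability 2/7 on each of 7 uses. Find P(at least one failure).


P(at least one) = 1 - P(none)
P(none) = (1 - 2/7)^7 = (5/7)^7 = 78125/823543
P(at least one) = 1 - 78125/823543 = 745418/823543

745418/823543


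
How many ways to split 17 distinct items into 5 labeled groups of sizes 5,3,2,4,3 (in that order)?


17! = 355687428096000
Denominator: 5!=120 * 3!=6 * 2!=2 * 4!=24 * 3!=6
Coefficient = 355687428096000 / 207360 = 1715313600

1715313600


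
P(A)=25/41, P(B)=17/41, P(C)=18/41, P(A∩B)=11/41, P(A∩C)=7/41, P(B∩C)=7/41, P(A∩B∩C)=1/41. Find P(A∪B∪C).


P(A∪B∪C) = P(A)+P(B)+P(C) - P(AB)-P(AC)-P(BC) + P(ABC)
= 25/41+17/41+18/41 - 11/41-7/41-7/41 + 1/41
= 36/41

36/41


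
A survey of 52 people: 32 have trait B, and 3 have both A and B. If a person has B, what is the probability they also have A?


P(A|B) = P(A∩B)/P(B) = (3/52)/(32/52) = 3/32

3/32


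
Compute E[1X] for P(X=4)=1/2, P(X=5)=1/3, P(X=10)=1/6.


E[1X] = sum(g(x)*P(x))
= 4*1/2 + 5*1/3 + 10*1/6
= 16/3

16/3


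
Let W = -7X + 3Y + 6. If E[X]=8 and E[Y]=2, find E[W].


E[-7X + 3Y + 6] = -7*E[X] + 3*E[Y] + 6
= (-7)*(8) + (3)*(2) + (6)
= -56 + 6 + 6 = -44

-44


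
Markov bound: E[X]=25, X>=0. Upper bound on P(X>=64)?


Markov: P(X >= a) <= E[X]/a
P(X >= 64) <= 25/64

25/64


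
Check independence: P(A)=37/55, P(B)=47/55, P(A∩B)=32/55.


P(A)*P(B) = 37/55*47/55 = 1739/3025
P(A∩B) = 32/55 != 1739/3025, so not independent

No, A and B are not independent


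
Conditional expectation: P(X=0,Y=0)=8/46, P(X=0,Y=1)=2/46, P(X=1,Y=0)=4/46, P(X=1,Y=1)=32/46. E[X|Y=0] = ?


P(Y=0) = 12/46
E[X|Y=0] = (0*8 + 1*4)/12 = 4/12 = 1/3

1/3


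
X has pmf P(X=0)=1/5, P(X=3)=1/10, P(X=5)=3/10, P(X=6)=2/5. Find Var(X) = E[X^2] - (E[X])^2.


E[X] = 21/5, E[X^2] = 114/5
Var(X) = E[X^2] - (E[X])^2 = 114/5 - (21/5)^2 = 129/25

129/25


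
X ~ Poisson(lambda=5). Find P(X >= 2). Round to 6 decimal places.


P(X>=2) = 1 - P(X<=1) = 1 - (e^(-5)*5^0/0! + e^(-5)*5^1/1!)
≈ 1 - (0.0067379470 + 0.0336897350)
= 1 - 0.0404276820 = 0.9595723180
≈ 0.959572

0.959572


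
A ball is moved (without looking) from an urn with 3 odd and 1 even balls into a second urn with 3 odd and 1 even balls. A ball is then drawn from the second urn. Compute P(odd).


P(transfer odd) = 3/4; P(transfer even) = 1/4
If odd transferred: Urn II has 4 odd of 5, so P(odd|odd moved) = 4/5
If even transferred: Urn II has 3 odd of 5, so P(odd|even moved) = 3/5
By total probability: P(odd) = 3/4*4/5 + 1/4*3/5 = 3/4

3/4


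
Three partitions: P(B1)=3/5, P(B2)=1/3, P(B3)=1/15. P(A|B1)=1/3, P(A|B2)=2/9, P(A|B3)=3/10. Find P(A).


P(A) = P(A|B1)P(B1) + P(A|B2)P(B2) + P(A|B3)P(B3)
= 1/3*3/5 + 2/9*1/3 + 3/10*1/15
= 1/5 + 2/27 + 1/50 = 397/1350

397/1350


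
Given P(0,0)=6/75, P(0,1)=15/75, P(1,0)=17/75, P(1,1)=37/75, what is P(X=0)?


P(X=0) = P(0,0)+P(0,1) = 6/75 + 15/75 = 21/75 = 7/25

7/25


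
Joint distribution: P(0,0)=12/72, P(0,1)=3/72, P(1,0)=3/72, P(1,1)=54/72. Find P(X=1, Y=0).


Read from table: P(X=1, Y=0) = 3/72 = 1/24

1/24


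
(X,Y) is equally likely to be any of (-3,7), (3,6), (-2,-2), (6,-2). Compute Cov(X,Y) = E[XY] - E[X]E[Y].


E[X]=1, E[Y]=9/4, E[XY]=-11/4
Cov(X,Y) = E[XY] - E[X]E[Y] = -11/4 - 1*9/4 = -5

-5


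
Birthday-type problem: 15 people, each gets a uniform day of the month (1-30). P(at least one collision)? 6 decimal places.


P(all different) = prod((30-i)/30 for i=0..14) = 0.014136
P(at least one match) = 1 - 0.014136 = 0.985864

0.985864


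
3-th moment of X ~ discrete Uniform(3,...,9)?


E[X^3] = (1/7) * sum(x^3 for x=3..9)
= 2016/7 = 288

288


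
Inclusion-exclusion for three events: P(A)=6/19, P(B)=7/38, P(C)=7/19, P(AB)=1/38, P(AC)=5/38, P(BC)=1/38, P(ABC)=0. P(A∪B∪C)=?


P(A∪B∪C) = P(A)+P(B)+P(C) - P(AB)-P(AC)-P(BC) + P(ABC)
= 6/19+7/38+7/19 - 1/38-5/38-1/38 + 0
= 13/19

13/19


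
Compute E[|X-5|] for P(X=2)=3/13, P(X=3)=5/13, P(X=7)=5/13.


E[|X-5|] = sum(g(x)*P(x))
= 3*3/13 + 2*5/13 + 2*5/13
= 29/13

29/13


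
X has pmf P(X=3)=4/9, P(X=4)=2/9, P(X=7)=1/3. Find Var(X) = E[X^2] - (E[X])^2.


E[X] = 41/9, E[X^2] = 215/9
Var(X) = E[X^2] - (E[X])^2 = 215/9 - (41/9)^2 = 254/81

254/81


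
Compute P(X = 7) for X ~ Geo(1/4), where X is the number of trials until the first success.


P(X=7) = (1-p)^6 * p = (3/4)^6 * 1/4
= 729/4096 * 1/4 = 729/16384

729/16384


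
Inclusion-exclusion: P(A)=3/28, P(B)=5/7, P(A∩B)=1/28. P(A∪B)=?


P(A∪B) = P(A) + P(B) - P(A∩B)
= 3/28 + 5/7 - 1/28 = 11/14

11/14


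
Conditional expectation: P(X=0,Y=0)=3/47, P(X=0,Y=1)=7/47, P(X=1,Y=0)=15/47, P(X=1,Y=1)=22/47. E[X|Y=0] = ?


P(Y=0) = 18/47
E[X|Y=0] = (0*3 + 1*15)/18 = 15/18 = 5/6

5/6


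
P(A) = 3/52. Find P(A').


P(A') = 1 - P(A) = 1 - 3/52 = 49/52

49/52


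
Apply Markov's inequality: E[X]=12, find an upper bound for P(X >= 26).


Markov: P(X >= a) <= E[X]/a
P(X >= 26) <= 12/26 = 6/13

6/13


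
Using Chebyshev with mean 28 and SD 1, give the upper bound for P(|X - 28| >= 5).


k = 5/1 = 5
Chebyshev: P(|X-mu| >= k*sigma) <= 1/k^2 = 1/5^2 = 1/25

1/25


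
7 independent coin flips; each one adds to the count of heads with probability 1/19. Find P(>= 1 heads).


P(at least one) = 1 - P(none)
P(none) = (1 - 1/19)^7 = (18/19)^7 = 612220032/893871739
P(at least one) = 1 - 612220032/893871739 = 281651707/893871739

281651707/893871739


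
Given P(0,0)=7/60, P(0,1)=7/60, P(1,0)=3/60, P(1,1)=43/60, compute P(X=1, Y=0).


Read from table: P(X=1, Y=0) = 3/60 = 1/20

1/20


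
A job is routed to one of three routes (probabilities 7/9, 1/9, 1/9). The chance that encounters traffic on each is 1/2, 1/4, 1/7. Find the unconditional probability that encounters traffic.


P(A) = P(A|B1)P(B1) + P(A|B2)P(B2) + P(A|B3)P(B3)
= 1/2*7/9 + 1/4*1/9 + 1/7*1/9
= 7/18 + 1/36 + 1/63 = 109/252

109/252


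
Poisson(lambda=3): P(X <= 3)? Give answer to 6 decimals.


P(X<=3) = e^(-3)*3^0/0! + e^(-3)*3^1/1! + e^(-3)*3^2/2! + e^(-3)*3^3/3!
≈ 0.0497870684 + 0.1493612051 + 0.2240418077 + 0.2240418077
= 0.6472318889
≈ 0.647232

0.647232


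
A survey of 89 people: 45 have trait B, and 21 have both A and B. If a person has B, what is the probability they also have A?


P(A|B) = P(A∩B)/P(B) = (21/89)/(45/89) = 21/45 = 7/15

7/15


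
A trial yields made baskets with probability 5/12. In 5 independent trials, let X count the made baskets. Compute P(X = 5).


P(X=5) = C(5,5) * p^5 * (1-p)^0
= 1 * 3125/248832 * 1
= 3125/248832

3125/248832


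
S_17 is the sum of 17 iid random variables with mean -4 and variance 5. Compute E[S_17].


E[S_n] = n*E[X_1] = 17*-4 = -68

-68


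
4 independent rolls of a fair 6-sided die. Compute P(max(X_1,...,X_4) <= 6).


P(max <= 6) = P(all X_i <= 6) = (P(X_1 <= 6))^4
= (6/6)^4 = 1^4 = 1

1


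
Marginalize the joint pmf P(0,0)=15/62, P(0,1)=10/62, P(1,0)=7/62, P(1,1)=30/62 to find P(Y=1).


P(Y=1) = P(0,1)+P(1,1) = 10/62 + 30/62 = 40/62 = 20/31

20/31


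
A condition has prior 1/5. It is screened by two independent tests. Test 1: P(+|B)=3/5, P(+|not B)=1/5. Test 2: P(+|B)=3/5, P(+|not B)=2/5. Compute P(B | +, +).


After test 1: P(+) = 3/5*1/5 + 1/5*4/5 = 7/25
P(B|+) = (3/25)/(7/25) = 3/7
After test 2 (use post1 as new prior): P(+) = 3/5*3/7 + 2/5*4/7 = 17/35
P(B|+,+) = (9/35)/(17/35) = 9/17

9/17


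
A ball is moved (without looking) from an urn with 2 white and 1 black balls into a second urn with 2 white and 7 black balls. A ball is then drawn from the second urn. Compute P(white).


P(transfer white) = 2/3; P(transfer black) = 1/3
If white transferred: Urn II has 3 white of 10, so P(white|white moved) = 3/10
If black transferred: Urn II has 2 white of 10, so P(white|black moved) = 1/5
By total probability: P(white) = 2/3*3/10 + 1/3*1/5 = 4/15

4/15


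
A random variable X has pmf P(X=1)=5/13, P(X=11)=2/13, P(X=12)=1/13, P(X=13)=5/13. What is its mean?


E[X] = sum(x * P(x))
= 1*5/13 + 11*2/13 + 12*1/13 + 13*5/13
= 8

8


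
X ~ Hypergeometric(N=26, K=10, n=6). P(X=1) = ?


P(X=1) = C(10,1)*C(16,5) / C(26,6)
= 10*4368 / 230230
= 43680/230230 = 48/253

48/253


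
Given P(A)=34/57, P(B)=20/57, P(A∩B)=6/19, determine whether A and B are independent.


P(A)*P(B) = 34/57*20/57 = 680/3249
P(A∩B) = 6/19 != 680/3249, so not independent

No, A and B are not independent


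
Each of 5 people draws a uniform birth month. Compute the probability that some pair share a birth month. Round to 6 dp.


P(all different) = prod((12-i)/12 for i=0..4) = 0.381944
P(at least one match) = 1 - 0.381944 = 0.618056

0.618056


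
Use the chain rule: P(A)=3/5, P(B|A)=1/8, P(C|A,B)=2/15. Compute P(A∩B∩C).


P(A∩B∩C) = P(A) * P(B|A) * P(C|A∩B)
= 3/5 * 1/8 * 2/15
= 3/40 * 2/15 = 1/100

1/100


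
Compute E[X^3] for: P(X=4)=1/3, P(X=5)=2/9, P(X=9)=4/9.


E[X^3] = sum(x^3 * P(x))
= 64*1/3 + 125*2/9 + 729*4/9
= 3358/9

3358/9


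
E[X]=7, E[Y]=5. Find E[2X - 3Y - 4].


E[2X - 3Y - 4] = 2*E[X] - 3*E[Y] - 4
= (2)*(7) + (-3)*(5) + (-4)
= 14 - 15 - 4 = -5

-5


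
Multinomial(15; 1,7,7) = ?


15! = 1307674368000
Denominator: 1!=1 * 7!=5040 * 7!=5040
Coefficient = 1307674368000 / 25401600 = 51480

51480


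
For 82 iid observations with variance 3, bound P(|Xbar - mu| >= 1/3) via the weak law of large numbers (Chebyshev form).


Var(Xbar) = Var(X)/n = 3/82
Chebyshev: P(|Xbar-mu| >= 1/3) <= Var(Xbar)/(1/3)^2 = (3/82)/(1/9) = 27/82

27/82


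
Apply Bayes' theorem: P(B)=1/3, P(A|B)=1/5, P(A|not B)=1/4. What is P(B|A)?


P(A) = P(A|B)P(B) + P(A|B')P(B') = 1/5*1/3 + 1/4*2/3 = 7/30
P(B|A) = P(A|B)P(B)/P(A) = (1/15)/(7/30) = 2/7

2/7


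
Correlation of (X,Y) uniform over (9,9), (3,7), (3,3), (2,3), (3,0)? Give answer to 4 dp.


Cov(X,Y) = 5.8000, Var(X) = 6.4000, Var(Y) = 10.2400
rho = Cov/(sqrt(VarX)*sqrt(VarY)) = 0.7165

0.7165


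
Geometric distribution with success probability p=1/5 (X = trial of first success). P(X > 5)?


P(X > 5) = P(first 5 trials all fail) = (1-p)^5 = (4/5)^5 = 1024/3125

1024/3125


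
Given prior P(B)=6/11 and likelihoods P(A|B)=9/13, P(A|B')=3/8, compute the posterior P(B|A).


P(A) = P(A|B)P(B) + P(A|B')P(B') = 9/13*6/11 + 3/8*5/11 = 57/104
P(B|A) = P(A|B)P(B)/P(A) = (54/143)/(57/104) = 144/209

144/209


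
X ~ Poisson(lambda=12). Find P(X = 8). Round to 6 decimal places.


P(X=8) = e^(-12) * 12^8 / 8!
≈ 0.000006144212353 * 429981696 / 40320
≈ 0.065523

0.065523


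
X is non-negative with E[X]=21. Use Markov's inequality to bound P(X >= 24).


Markov: P(X >= a) <= E[X]/a
P(X >= 24) <= 21/24 = 7/8

7/8


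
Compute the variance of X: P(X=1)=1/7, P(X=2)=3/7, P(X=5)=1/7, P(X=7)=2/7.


E[X] = 26/7, E[X^2] = 136/7
Var(X) = E[X^2] - (E[X])^2 = 136/7 - (26/7)^2 = 276/49

276/49


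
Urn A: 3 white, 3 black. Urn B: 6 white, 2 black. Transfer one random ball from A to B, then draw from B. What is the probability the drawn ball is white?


P(transfer white) = 3/6 = 1/2; P(transfer black) = 1/2
If white transferred: Urn II has 7 white of 9, so P(white|white moved) = 7/9
If black transferred: Urn II has 6 white of 9, so P(white|black moved) = 2/3
By total probability: P(white) = 1/2*7/9 + 1/2*2/3 = 13/18

13/18


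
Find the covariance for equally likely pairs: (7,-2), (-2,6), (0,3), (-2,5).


E[X]=3/4, E[Y]=3, E[XY]=-9
Cov(X,Y) = E[XY] - E[X]E[Y] = -9 - 3/4*3 = -45/4

-45/4


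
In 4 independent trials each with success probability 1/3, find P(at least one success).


P(at least one) = 1 - P(none)
P(none) = (1 - 1/3)^4 = (2/3)^4 = 16/81
P(at least one) = 1 - 16/81 = 65/81

65/81


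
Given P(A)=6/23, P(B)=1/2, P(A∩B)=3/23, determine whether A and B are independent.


P(A)*P(B) = 6/23*1/2 = 3/23
P(A∩B) = 3/23, which equals P(A)P(B), so independent

Yes, A and B are independent


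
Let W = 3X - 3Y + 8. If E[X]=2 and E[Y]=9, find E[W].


E[3X - 3Y + 8] = 3*E[X] - 3*E[Y] + 8
= (3)*(2) + (-3)*(9) + (8)
= 6 - 27 + 8 = -13

-13


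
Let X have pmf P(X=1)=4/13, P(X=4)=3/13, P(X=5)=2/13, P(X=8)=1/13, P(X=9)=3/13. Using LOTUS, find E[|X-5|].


E[|X-5|] = sum(g(x)*P(x))
= 4*4/13 + 1*3/13 + 0*2/13 + 3*1/13 + 4*3/13
= 34/13

34/13


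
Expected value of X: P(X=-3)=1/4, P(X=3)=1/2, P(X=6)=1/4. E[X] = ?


E[X] = sum(x * P(x))
= -3*1/4 + 3*1/2 + 6*1/4
= 9/4

9/4


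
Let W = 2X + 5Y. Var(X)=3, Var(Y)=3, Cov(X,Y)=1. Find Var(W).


Var(2X + 5Y) = 2^2*Var(X) + 5^2*Var(Y) + 2*2*5*Cov(X,Y)
= 4*3 + 25*3 + 20*1
= 12 + 75 + 20 = 107

107


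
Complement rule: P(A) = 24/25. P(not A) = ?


P(A') = 1 - P(A) = 1 - 24/25 = 1/25

1/25


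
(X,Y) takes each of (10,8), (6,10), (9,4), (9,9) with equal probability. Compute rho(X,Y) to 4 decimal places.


Cov(X,Y) = -1.6250, Var(X) = 2.2500, Var(Y) = 5.1875
rho = Cov/(sqrt(VarX)*sqrt(VarY)) = -0.4756

-0.4756


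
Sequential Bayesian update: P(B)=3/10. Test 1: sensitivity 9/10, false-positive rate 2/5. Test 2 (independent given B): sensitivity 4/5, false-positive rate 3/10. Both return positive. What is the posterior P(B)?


After test 1: P(+) = 9/10*3/10 + 2/5*7/10 = 11/20
P(B|+) = (27/100)/(11/20) = 27/55
After test 2 (use post1 as new prior): P(+) = 4/5*27/55 + 3/10*28/55 = 6/11
P(B|+,+) = (108/275)/(6/11) = 18/25

18/25


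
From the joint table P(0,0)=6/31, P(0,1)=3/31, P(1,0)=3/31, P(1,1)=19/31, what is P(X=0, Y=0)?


Read from table: P(X=0, Y=0) = 6/31

6/31


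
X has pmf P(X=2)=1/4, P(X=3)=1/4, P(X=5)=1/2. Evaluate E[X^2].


E[X^2] = sum(x^2 * P(x))
= 4*1/4 + 9*1/4 + 25*1/2
= 63/4

63/4


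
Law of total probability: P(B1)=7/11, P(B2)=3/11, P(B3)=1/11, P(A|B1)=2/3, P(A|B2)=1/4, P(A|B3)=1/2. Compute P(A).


P(A) = P(A|B1)P(B1) + P(A|B2)P(B2) + P(A|B3)P(B3)
= 2/3*7/11 + 1/4*3/11 + 1/2*1/11
= 14/33 + 3/44 + 1/22 = 71/132

71/132


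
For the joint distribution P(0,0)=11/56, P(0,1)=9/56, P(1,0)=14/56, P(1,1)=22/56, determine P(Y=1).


P(Y=1) = P(0,1)+P(1,1) = 9/56 + 22/56 = 31/56

31/56


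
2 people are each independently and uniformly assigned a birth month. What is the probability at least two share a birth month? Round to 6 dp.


P(all different) = prod((12-i)/12 for i=0..1) = 0.916667
P(at least one match) = 1 - 0.916667 = 0.083333

0.083333


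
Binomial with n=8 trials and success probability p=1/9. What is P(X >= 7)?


P(X>=7) = P(X=7) + P(X=8)
= 64/43046721 + 1/43046721
= 65/43046721

65/43046721


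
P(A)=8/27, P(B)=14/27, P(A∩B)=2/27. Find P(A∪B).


P(A∪B) = P(A) + P(B) - P(A∩B)
= 8/27 + 14/27 - 2/27 = 20/27

20/27


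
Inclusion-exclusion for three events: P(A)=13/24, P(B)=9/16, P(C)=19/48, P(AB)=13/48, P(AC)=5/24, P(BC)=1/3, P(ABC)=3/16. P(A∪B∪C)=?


P(A∪B∪C) = P(A)+P(B)+P(C) - P(AB)-P(AC)-P(BC) + P(ABC)
= 13/24+9/16+19/48 - 13/48-5/24-1/3 + 3/16
= 7/8

7/8


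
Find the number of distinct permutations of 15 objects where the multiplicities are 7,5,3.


15! = 1307674368000
Denominator: 7!=5040 * 5!=120 * 3!=6
Coefficient = 1307674368000 / 3628800 = 360360

360360


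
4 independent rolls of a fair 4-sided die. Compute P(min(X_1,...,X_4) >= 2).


P(min >= 2) = P(all X_i >= 2) = (P(X_1 >= 2))^4
= (3/4)^4 = 81/256

81/256


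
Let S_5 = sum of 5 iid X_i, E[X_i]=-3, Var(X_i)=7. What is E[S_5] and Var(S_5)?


E[S_n] = n*mu = 5*-3 = -15
Var(S_n) = n*sigma^2 = 5*7 = 35

E[S_5]=-15, Var(S_5)=35


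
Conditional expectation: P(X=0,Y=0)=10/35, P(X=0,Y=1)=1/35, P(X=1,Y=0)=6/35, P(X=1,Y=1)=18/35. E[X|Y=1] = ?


P(Y=1) = 19/35
E[X|Y=1] = (0*1 + 1*18)/19 = 18/19

18/19


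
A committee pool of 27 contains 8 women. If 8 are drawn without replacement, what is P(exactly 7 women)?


P(X=7) = C(8,7)*C(19,1) / C(27,8)
= 8*19 / 2220075
= 152/2220075

152/2220075


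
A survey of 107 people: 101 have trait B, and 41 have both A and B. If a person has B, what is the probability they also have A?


P(A|B) = P(A∩B)/P(B) = (41/107)/(101/107) = 41/101

41/101


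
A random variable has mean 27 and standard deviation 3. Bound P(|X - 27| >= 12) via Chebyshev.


k = 12/3 = 4
Chebyshev: P(|X-mu| >= k*sigma) <= 1/k^2 = 1/4^2 = 1/16

1/16


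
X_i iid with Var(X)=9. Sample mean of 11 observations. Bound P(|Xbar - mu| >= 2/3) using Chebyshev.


Var(Xbar) = Var(X)/n = 9/11
Chebyshev: P(|Xbar-mu| >= 2/3) <= Var(Xbar)/(2/3)^2 = (9/11)/(4/9) = 81/44
Bound exceeds 1, so trivial bound: 1

1


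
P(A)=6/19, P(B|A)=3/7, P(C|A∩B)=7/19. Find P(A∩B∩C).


P(A∩B∩C) = P(A) * P(B|A) * P(C|A∩B)
= 6/19 * 3/7 * 7/19
= 18/133 * 7/19 = 18/361

18/361


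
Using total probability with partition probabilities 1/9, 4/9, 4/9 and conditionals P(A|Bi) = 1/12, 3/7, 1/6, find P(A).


P(A) = P(A|B1)P(B1) + P(A|B2)P(B2) + P(A|B3)P(B3)
= 1/12*1/9 + 3/7*4/9 + 1/6*4/9
= 1/108 + 4/21 + 2/27 = 23/84

23/84


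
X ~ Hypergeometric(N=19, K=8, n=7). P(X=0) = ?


P(X=0) = C(8,0)*C(11,7) / C(19,7)
= 1*330 / 50388
= 330/50388 = 55/8398

55/8398


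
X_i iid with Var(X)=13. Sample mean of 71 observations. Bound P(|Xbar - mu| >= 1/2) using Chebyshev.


Var(Xbar) = Var(X)/n = 13/71
Chebyshev: P(|Xbar-mu| >= 1/2) <= Var(Xbar)/(1/2)^2 = (13/71)/(1/4) = 52/71

52/71


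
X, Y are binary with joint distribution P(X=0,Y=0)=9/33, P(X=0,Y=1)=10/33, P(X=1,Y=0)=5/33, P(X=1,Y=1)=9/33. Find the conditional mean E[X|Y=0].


P(Y=0) = 14/33
E[X|Y=0] = (0*9 + 1*5)/14 = 5/14

5/14


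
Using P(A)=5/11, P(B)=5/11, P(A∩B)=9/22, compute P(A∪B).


P(A∪B) = P(A) + P(B) - P(A∩B)
= 5/11 + 5/11 - 9/22 = 1/2

1/2


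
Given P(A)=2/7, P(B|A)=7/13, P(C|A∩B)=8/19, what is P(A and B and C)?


P(A∩B∩C) = P(A) * P(B|A) * P(C|A∩B)
= 2/7 * 7/13 * 8/19
= 2/13 * 8/19 = 16/247

16/247


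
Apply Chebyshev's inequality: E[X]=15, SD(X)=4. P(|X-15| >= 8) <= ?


k = 8/4 = 2
Chebyshev: P(|X-mu| >= k*sigma) <= 1/k^2 = 1/2^2 = 1/4

1/4


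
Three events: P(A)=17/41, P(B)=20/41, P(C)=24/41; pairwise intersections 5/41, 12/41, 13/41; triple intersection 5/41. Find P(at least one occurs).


P(A∪B∪C) = P(A)+P(B)+P(C) - P(AB)-P(AC)-P(BC) + P(ABC)
= 17/41+20/41+24/41 - 5/41-12/41-13/41 + 5/41
= 36/41

36/41


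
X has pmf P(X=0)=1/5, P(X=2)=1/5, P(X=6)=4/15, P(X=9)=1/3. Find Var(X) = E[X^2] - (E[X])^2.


E[X] = 5, E[X^2] = 187/5
Var(X) = E[X^2] - (E[X])^2 = 187/5 - (5)^2 = 62/5

62/5


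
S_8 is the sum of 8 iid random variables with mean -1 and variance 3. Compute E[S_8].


E[S_n] = n*E[X_1] = 8*-1 = -8

-8


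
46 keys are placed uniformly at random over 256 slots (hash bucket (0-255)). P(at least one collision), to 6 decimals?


P(all different) = prod((256-i)/256 for i=0..45) = 0.013483
P(at least one match) = 1 - 0.013483 = 0.986517

0.986517


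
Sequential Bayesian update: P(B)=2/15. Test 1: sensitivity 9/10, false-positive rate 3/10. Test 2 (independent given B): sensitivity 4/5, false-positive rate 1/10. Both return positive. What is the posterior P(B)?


After test 1: P(+) = 9/10*2/15 + 3/10*13/15 = 19/50
P(B|+) = (3/25)/(19/50) = 6/19
After test 2 (use post1 as new prior): P(+) = 4/5*6/19 + 1/10*13/19 = 61/190
P(B|+,+) = (24/95)/(61/190) = 48/61

48/61


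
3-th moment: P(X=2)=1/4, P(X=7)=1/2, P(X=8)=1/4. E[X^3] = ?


E[X^3] = sum(x^3 * P(x))
= 8*1/4 + 343*1/2 + 512*1/4
= 603/2

603/2


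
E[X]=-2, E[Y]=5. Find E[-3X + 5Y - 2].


E[-3X + 5Y - 2] = -3*E[X] + 5*E[Y] - 2
= (-3)*(-2) + (5)*(5) + (-2)
= 6 + 25 - 2 = 29

29


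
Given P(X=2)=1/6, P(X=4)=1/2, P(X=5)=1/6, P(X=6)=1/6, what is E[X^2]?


E[X^2] = sum(g(x)*P(x))
= 4*1/6 + 16*1/2 + 25*1/6 + 36*1/6
= 113/6

113/6


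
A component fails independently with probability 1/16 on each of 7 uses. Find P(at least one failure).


P(at least one) = 1 - P(none)
P(none) = (1 - 1/16)^7 = (15/16)^7 = 170859375/268435456
P(at least one) = 1 - 170859375/268435456 = 97576081/268435456

97576081/268435456


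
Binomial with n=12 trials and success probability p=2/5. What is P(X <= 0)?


P(X<=0) = P(X=0)
= 531441/244140625
= 531441/244140625

531441/244140625


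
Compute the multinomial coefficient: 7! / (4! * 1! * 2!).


7! = 5040
Denominator: 4!=24 * 1!=1 * 2!=2
Coefficient = 5040 / 48 = 105

105


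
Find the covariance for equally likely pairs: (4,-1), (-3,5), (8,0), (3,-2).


E[X]=3, E[Y]=1/2, E[XY]=-25/4
Cov(X,Y) = E[XY] - E[X]E[Y] = -25/4 - 3*1/2 = -31/4

-31/4


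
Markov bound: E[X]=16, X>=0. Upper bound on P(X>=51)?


Markov: P(X >= a) <= E[X]/a
P(X >= 51) <= 16/51

16/51


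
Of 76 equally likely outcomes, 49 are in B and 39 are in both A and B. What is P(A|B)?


P(A|B) = P(A∩B)/P(B) = (39/76)/(49/76) = 39/49

39/49


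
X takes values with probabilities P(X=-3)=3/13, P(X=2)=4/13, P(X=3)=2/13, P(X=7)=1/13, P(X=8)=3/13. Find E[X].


E[X] = sum(x * P(x))
= -3*3/13 + 2*4/13 + 3*2/13 + 7*1/13 + 8*3/13
= 36/13

36/13


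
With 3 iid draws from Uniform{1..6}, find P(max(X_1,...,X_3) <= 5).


P(max <= 5) = P(all X_i <= 5) = (P(X_1 <= 5))^3
= (5/6)^3 = 125/216

125/216


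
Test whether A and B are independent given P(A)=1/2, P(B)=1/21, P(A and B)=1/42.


P(A)*P(B) = 1/2*1/21 = 1/42
P(A∩B) = 1/42, which equals P(A)P(B), so independent

Yes, A and B are independent


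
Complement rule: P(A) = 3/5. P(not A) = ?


P(A') = 1 - P(A) = 1 - 3/5 = 2/5

2/5


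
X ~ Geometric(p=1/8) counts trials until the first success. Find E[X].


For geometric (trials until first success), E[X] = 1/p = 1/(1/8) = 8

8


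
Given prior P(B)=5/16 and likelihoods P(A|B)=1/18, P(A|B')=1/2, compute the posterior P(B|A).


P(A) = P(A|B)P(B) + P(A|B')P(B') = 1/18*5/16 + 1/2*11/16 = 13/36
P(B|A) = P(A|B)P(B)/P(A) = (5/288)/(13/36) = 5/104

5/104


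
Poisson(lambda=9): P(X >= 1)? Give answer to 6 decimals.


P(X>=1) = 1 - P(X<=0) = 1 - (e^(-9)*9^0/0!)
≈ 1 - 0.0001234098 = 0.9998765902
≈ 0.999877

0.999877


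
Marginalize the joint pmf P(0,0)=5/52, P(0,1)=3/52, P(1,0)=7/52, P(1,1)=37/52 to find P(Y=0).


P(Y=0) = P(0,0)+P(1,0) = 5/52 + 7/52 = 12/52 = 3/13

3/13


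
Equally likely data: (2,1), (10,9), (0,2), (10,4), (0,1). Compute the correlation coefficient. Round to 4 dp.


Cov(X,Y) = 11.4400, Var(X) = 21.4400, Var(Y) = 9.0400
rho = Cov/(sqrt(VarX)*sqrt(VarY)) = 0.8217

0.8217


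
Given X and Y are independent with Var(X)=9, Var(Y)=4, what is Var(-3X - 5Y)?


Independence => Cov(X,Y)=0
Var(-3X - 5Y) = (-3)^2*Var(X) + (-5)^2*Var(Y)
= 9*9 + 25*4 = 181

181


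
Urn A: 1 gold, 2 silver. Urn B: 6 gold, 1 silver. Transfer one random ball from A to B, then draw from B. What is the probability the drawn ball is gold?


P(transfer gold) = 1/3; P(transfer silver) = 2/3
If gold transferred: Urn II has 7 gold of 8, so P(gold|gold moved) = 7/8
If silver transferred: Urn II has 6 gold of 8, so P(gold|silver moved) = 3/4
By total probability: P(gold) = 1/3*7/8 + 2/3*3/4 = 19/24

19/24


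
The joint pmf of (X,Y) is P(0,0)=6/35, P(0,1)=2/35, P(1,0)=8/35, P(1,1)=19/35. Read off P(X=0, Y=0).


Read from table: P(X=0, Y=0) = 6/35

6/35


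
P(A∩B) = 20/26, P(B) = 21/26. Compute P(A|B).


P(A|B) = P(A∩B)/P(B) = (20/26)/(21/26) = 20/21

20/21


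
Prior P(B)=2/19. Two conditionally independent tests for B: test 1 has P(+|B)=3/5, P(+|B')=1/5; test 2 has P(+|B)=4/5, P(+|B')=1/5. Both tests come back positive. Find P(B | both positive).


After test 1: P(+) = 3/5*2/19 + 1/5*17/19 = 23/95
P(B|+) = (6/95)/(23/95) = 6/23
After test 2 (use post1 as new prior): P(+) = 4/5*6/23 + 1/5*17/23 = 41/115
P(B|+,+) = (24/115)/(41/115) = 24/41

24/41


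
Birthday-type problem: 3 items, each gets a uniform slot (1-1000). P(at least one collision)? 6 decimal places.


P(all different) = prod((1000-i)/1000 for i=0..2) = 0.997002
P(at least one match) = 1 - 0.997002 = 0.002998

0.002998


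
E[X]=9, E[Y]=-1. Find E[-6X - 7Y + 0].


E[-6X - 7Y + 0] = -6*E[X] - 7*E[Y] + 0
= (-6)*(9) + (-7)*(-1) + (0)
= -54 + 7 + 0 = -47

-47


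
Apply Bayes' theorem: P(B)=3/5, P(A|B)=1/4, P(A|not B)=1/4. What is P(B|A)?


P(A) = P(A|B)P(B) + P(A|B')P(B') = 1/4*3/5 + 1/4*2/5 = 1/4
P(B|A) = P(A|B)P(B)/P(A) = (3/20)/(1/4) = 3/5

3/5


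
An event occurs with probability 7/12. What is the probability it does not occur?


P(A') = 1 - P(A) = 1 - 7/12 = 5/12

5/12


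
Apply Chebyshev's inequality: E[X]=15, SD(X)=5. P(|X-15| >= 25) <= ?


k = 25/5 = 5
Chebyshev: P(|X-mu| >= k*sigma) <= 1/k^2 = 1/5^2 = 1/25

1/25


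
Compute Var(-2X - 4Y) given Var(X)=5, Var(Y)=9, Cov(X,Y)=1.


Var(-2X - 4Y) = (-2)^2*Var(X) + (-4)^2*Var(Y) + 2*(-2)*(-4)*Cov(X,Y)
= 4*5 + 16*9 + 16*1
= 20 + 144 + 16 = 180

180


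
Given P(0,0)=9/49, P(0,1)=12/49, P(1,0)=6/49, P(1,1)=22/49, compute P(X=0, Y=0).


Read from table: P(X=0, Y=0) = 9/49

9/49


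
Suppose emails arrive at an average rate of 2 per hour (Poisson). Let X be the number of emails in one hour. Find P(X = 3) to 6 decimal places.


P(X=3) = e^(-2) * 2^3 / 3!
≈ 0.1353352832 * 8 / 6
≈ 0.180447

0.180447


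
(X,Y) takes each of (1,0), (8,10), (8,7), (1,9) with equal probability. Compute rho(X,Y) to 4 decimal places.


Cov(X,Y) = 7.0000, Var(X) = 12.2500, Var(Y) = 15.2500
rho = Cov/(sqrt(VarX)*sqrt(VarY)) = 0.5121

0.5121


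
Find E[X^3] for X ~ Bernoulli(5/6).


For Bernoulli: X in {0,1}
E[X^3] = 0^3*(1-5/6) + 1^3*5/6 = 5/6

5/6


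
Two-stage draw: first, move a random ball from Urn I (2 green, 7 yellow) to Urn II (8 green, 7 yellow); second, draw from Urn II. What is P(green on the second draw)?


P(transfer green) = 2/9; P(transfer yellow) = 7/9
If green transferred: Urn II has 9 green of 16, so P(green|green moved) = 9/16
If yellow transferred: Urn II has 8 green of 16, so P(green|yellow moved) = 1/2
By total probability: P(green) = 2/9*9/16 + 7/9*1/2 = 37/72

37/72


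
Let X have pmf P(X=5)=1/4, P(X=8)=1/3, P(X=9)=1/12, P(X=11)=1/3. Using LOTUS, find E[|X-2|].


E[|X-2|] = sum(g(x)*P(x))
= 3*1/4 + 6*1/3 + 7*1/12 + 9*1/3
= 19/3

19/3


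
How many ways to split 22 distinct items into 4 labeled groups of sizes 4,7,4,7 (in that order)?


22! = 1124000727777607680000
Denominator: 4!=24 * 7!=5040 * 4!=24 * 7!=5040
Coefficient = 1124000727777607680000 / 14631321600 = 76821544800

76821544800


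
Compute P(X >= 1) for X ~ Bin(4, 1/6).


P(X>=1) = P(X=1) + P(X=2) + P(X=3) + P(X=4)
= 125/324 + 25/216 + 5/324 + 1/1296
= 671/1296

671/1296


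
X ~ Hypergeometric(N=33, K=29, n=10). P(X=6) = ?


P(X=6) = C(29,6)*C(4,4) / C(33,10)
= 475020*1 / 92561040
= 475020/92561040 = 7/1364

7/1364


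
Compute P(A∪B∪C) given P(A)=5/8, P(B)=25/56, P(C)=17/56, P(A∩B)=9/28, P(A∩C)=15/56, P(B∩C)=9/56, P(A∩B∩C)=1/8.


P(A∪B∪C) = P(A)+P(B)+P(C) - P(AB)-P(AC)-P(BC) + P(ABC)
= 5/8+25/56+17/56 - 9/28-15/56-9/56 + 1/8
= 3/4

3/4


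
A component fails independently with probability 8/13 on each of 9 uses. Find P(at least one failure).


P(at least one) = 1 - P(none)
P(none) = (1 - 8/13)^9 = (5/13)^9 = 1953125/10604499373
P(at least one) = 1 - 1953125/10604499373 = 10602546248/10604499373

10602546248/10604499373


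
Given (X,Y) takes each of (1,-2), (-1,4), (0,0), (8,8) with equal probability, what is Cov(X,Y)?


E[X]=2, E[Y]=5/2, E[XY]=29/2
Cov(X,Y) = E[XY] - E[X]E[Y] = 29/2 - 2*5/2 = 19/2

19/2


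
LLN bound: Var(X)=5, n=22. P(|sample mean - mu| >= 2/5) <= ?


Var(Xbar) = Var(X)/n = 5/22
Chebyshev: P(|Xbar-mu| >= 2/5) <= Var(Xbar)/(2/5)^2 = (5/22)/(4/25) = 125/88
Bound exceeds 1, so trivial bound: 1

1


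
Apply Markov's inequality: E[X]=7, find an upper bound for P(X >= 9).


Markov: P(X >= a) <= E[X]/a
P(X >= 9) <= 7/9

7/9


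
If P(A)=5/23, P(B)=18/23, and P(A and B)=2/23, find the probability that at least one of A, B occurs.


P(A∪B) = P(A) + P(B) - P(A∩B)
= 5/23 + 18/23 - 2/23 = 21/23

21/23


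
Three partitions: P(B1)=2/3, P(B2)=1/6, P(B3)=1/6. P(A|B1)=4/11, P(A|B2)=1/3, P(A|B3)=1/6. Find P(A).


P(A) = P(A|B1)P(B1) + P(A|B2)P(B2) + P(A|B3)P(B3)
= 4/11*2/3 + 1/3*1/6 + 1/6*1/6
= 8/33 + 1/18 + 1/36 = 43/132

43/132


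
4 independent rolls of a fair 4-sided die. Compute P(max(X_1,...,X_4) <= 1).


P(max <= 1) = P(all X_i <= 1) = (P(X_1 <= 1))^4
= (1/4)^4 = 1/256

1/256


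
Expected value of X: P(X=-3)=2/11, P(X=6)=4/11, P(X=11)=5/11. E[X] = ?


E[X] = sum(x * P(x))
= -3*2/11 + 6*4/11 + 11*5/11
= 73/11

73/11


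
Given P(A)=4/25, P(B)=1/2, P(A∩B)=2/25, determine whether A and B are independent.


P(A)*P(B) = 4/25*1/2 = 2/25
P(A∩B) = 2/25, which equals P(A)P(B), so independent

Yes, A and B are independent


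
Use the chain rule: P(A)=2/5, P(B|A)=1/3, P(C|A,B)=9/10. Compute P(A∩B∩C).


P(A∩B∩C) = P(A) * P(B|A) * P(C|A∩B)
= 2/5 * 1/3 * 9/10
= 2/15 * 9/10 = 3/25

3/25


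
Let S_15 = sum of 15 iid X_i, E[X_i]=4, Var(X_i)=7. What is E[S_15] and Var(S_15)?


E[S_n] = n*mu = 15*4 = 60
Var(S_n) = n*sigma^2 = 15*7 = 105

E[S_15]=60, Var(S_15)=105


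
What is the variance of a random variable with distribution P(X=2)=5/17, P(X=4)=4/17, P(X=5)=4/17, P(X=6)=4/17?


E[X] = 70/17, E[X^2] = 328/17
Var(X) = E[X^2] - (E[X])^2 = 328/17 - (70/17)^2 = 676/289

676/289


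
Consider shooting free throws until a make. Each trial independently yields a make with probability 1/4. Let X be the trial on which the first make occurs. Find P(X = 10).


P(X=10) = (1-p)^9 * p = (3/4)^9 * 1/4
= 19683/262144 * 1/4 = 19683/1048576

19683/1048576


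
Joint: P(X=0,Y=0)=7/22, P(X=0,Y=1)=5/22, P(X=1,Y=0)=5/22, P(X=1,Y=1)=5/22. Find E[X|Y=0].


P(Y=0) = 12/22
E[X|Y=0] = (0*7 + 1*5)/12 = 5/12

5/12


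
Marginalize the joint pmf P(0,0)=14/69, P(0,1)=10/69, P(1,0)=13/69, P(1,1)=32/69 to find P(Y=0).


P(Y=0) = P(0,0)+P(1,0) = 14/69 + 13/69 = 27/69 = 9/23

9/23


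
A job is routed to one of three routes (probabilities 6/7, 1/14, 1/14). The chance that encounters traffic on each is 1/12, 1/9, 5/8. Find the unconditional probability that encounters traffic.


P(A) = P(A|B1)P(B1) + P(A|B2)P(B2) + P(A|B3)P(B3)
= 1/12*6/7 + 1/9*1/14 + 5/8*1/14
= 1/14 + 1/126 + 5/112 = 125/1008

125/1008


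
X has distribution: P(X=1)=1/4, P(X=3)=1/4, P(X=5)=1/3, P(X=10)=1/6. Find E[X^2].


E[X^2] = sum(g(x)*P(x))
= 1*1/4 + 9*1/4 + 25*1/3 + 100*1/6
= 55/2

55/2


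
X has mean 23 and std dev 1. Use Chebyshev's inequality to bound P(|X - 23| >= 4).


k = 4/1 = 4
Chebyshev: P(|X-mu| >= k*sigma) <= 1/k^2 = 1/4^2 = 1/16

1/16


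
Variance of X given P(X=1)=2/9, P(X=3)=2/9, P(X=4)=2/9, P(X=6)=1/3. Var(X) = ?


E[X] = 34/9, E[X^2] = 160/9
Var(X) = E[X^2] - (E[X])^2 = 160/9 - (34/9)^2 = 284/81

284/81


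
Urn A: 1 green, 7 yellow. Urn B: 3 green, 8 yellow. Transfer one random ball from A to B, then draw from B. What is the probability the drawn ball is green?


P(transfer green) = 1/8; P(transfer yellow) = 7/8
If green transferred: Urn II has 4 green of 12, so P(green|green moved) = 1/3
If yellow transferred: Urn II has 3 green of 12, so P(green|yellow moved) = 1/4
By total probability: P(green) = 1/8*1/3 + 7/8*1/4 = 25/96

25/96
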